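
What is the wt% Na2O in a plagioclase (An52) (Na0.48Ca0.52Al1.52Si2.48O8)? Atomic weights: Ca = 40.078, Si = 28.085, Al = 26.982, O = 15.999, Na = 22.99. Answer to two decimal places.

M(Na0.48Ca0.52Al1.52Si2.48O8) = 270.531 g/mol; M(Na2O) = 61.979 g/mol.
Moles Na2O per formula unit = 0.48 Na ÷ 2 = 0.2400.
Na2O fraction = (0.2400 × 61.979) / 270.531 = 14.875/270.531 = 0.0550.

5.50 wt%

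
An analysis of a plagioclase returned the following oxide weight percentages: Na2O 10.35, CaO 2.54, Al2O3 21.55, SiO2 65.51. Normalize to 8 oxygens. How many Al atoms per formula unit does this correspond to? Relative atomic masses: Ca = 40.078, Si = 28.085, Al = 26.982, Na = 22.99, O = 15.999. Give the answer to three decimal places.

Na2O: 10.35/61.979 = 0.16699 mol → 0.33398 mol Na, 0.16699 mol O.
CaO: 2.54/56.077 = 0.04529 mol → 0.04529 mol Ca, 0.04529 mol O.
Al2O3: 21.55/101.961 = 0.21136 mol → 0.42272 mol Al, 0.63408 mol O.
SiO2: 65.51/60.083 = 1.09033 mol → 1.09033 mol Si, 2.18066 mol O.
Total oxygen = 3.02702 mol. Normalization factor = 8/3.02702 = 2.64286.
Al per 8 O = 0.42272 × 2.64286 = 1.117.

1.117 Al apfu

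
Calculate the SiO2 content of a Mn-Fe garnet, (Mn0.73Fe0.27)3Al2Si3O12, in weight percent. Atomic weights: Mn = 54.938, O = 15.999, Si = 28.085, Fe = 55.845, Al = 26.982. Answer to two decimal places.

36.36 wt%

M((Mn0.73Fe0.27)3Al2Si3O12) = 495.756 g/mol; M(SiO2) = 60.083 g/mol.
Moles SiO2 per formula unit = 3 Si ÷ 1 = 3.0000.
SiO2 fraction = (3.0000 × 60.083) / 495.756 = 180.249/495.756 = 0.3636.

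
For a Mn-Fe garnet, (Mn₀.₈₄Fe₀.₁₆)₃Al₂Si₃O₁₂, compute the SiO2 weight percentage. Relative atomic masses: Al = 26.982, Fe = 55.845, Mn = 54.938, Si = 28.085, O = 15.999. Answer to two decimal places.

36.38 wt%

Formula mass = 495.456 g/mol.
3 Si → 3.0000 mol SiO2 per formula unit; M(SiO2) = 60.083, so SiO2 mass = 180.249 g.
180.249/495.456 × 100 = 36.38 wt%.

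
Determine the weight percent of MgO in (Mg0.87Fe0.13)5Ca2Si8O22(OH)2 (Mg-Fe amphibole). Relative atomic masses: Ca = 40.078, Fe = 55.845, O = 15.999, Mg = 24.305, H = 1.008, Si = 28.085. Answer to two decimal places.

M((Mg0.87Fe0.13)5Ca2Si8O22(OH)2) = 832.854 g/mol; M(MgO) = 40.304 g/mol.
Moles MgO per formula unit = 4.35 Mg ÷ 1 = 4.3500.
MgO fraction = (4.3500 × 40.304) / 832.854 = 175.322/832.854 = 0.2105.

21.05 wt%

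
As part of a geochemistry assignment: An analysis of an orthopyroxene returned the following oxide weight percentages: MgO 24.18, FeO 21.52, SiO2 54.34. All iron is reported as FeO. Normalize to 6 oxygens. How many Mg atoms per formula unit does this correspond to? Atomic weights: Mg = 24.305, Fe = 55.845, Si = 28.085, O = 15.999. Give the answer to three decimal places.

1.329 Mg apfu

MgO: 24.18/40.304 = 0.59994 mol → 0.59994 mol Mg, 0.59994 mol O.
FeO: 21.52/71.844 = 0.29954 mol → 0.29954 mol Fe, 0.29954 mol O.
SiO2: 54.34/60.083 = 0.90442 mol → 0.90442 mol Si, 1.80884 mol O.
Total oxygen = 2.70832 mol. Normalization factor = 6/2.70832 = 2.21540.
Mg per 6 O = 0.59994 × 2.21540 = 1.329.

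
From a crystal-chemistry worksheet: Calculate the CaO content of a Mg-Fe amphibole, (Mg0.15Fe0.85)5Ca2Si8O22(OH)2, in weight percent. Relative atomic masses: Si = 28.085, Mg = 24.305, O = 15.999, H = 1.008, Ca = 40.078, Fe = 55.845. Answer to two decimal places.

M((Mg0.15Fe0.85)5Ca2Si8O22(OH)2) = 946.398 g/mol; M(CaO) = 56.077 g/mol.
Moles CaO per formula unit = 2 Ca ÷ 1 = 2.0000.
CaO fraction = (2.0000 × 56.077) / 946.398 = 112.154/946.398 = 0.1185.

11.85 wt%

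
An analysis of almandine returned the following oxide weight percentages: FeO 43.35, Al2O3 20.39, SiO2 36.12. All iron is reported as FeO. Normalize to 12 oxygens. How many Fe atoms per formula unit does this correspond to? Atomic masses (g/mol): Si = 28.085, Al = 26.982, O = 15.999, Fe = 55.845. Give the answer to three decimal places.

FeO (M=71.844): mol = 0.60339; Fe = 0.60339, O = 0.60339.
Al2O3 (M=101.961): mol = 0.19998; Al = 0.39996, O = 0.59994.
SiO2 (M=60.083): mol = 0.60117; Si = 0.60117, O = 1.20234.
ΣO = 2.40567; factor = 12/ΣO = 4.98822.
Fe apfu = 0.60339 × 4.98822 = 3.010.

3.010 Fe apfu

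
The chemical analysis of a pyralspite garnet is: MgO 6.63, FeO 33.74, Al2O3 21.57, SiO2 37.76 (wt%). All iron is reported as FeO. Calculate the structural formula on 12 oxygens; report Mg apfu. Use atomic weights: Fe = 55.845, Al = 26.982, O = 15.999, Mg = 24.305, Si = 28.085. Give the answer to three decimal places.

0.782 Mg apfu

MgO: 6.63/40.304 = 0.16450 mol → 0.16450 mol Mg, 0.16450 mol O.
FeO: 33.74/71.844 = 0.46963 mol → 0.46963 mol Fe, 0.46963 mol O.
Al2O3: 21.57/101.961 = 0.21155 mol → 0.42310 mol Al, 0.63465 mol O.
SiO2: 37.76/60.083 = 0.62846 mol → 0.62846 mol Si, 1.25692 mol O.
Total oxygen = 2.52570 mol. Normalization factor = 12/2.52570 = 4.75116.
Mg per 12 O = 0.16450 × 4.75116 = 0.782.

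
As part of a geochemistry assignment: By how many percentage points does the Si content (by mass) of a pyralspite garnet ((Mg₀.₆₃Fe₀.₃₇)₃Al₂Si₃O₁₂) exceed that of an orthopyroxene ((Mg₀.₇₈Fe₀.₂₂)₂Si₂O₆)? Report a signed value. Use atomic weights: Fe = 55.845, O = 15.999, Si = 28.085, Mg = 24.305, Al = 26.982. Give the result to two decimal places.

-6.94 percentage points

M((Mg₀.₆₃Fe₀.₃₇)₃Al₂Si₃O₁₂) = 438.131 g/mol, so wt% Si = 84.255/438.131 × 100 = 19.23%.
M((Mg₀.₇₈Fe₀.₂₂)₂Si₂O₆) = 214.652 g/mol, so wt% Si = 56.170/214.652 × 100 = 26.17%.
19.23 − 26.17 = -6.94 pp.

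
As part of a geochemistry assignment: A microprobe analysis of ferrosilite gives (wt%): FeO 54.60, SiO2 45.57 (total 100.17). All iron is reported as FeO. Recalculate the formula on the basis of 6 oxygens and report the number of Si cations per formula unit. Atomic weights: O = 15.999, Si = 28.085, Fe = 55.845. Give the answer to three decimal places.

FeO: 54.60/71.844 = 0.75998 mol → 0.75998 mol Fe, 0.75998 mol O.
SiO2: 45.57/60.083 = 0.75845 mol → 0.75845 mol Si, 1.51690 mol O.
Total oxygen = 2.27688 mol. Normalization factor = 6/2.27688 = 2.63518.
Si per 6 O = 0.75845 × 2.63518 = 1.999.

1.999 Si apfu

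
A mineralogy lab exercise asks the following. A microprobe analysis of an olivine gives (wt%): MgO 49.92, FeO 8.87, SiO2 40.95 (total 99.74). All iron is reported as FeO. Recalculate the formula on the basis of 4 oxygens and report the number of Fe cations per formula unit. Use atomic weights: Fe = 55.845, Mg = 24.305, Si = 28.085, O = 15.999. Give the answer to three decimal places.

49.92 wt% MgO ÷ 40.304 g/mol = 1.23859 mol, giving 1.23859 Mg and 1.23859 O.
8.87 wt% FeO ÷ 71.844 g/mol = 0.12346 mol, giving 0.12346 Fe and 0.12346 O.
40.95 wt% SiO2 ÷ 60.083 g/mol = 0.68156 mol, giving 0.68156 Si and 1.36312 O.
Oxygen sums to 2.72517; scaling by 4/2.72517 = 1.46780 puts the formula on 4 O.
Fe: 0.12346 × 1.46780 = 0.181 atoms per formula unit.

0.181 Fe apfu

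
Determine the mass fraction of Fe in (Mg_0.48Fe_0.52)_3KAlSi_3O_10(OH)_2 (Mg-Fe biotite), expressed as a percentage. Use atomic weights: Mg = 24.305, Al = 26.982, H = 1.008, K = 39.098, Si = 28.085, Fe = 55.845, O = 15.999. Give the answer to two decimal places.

Formula mass = 1.44*24.305 + 1.56*55.845 + 1*39.098 + 1*26.982 + 3*28.085 + 12*15.999 + 2*1.008 = 466.456 g/mol, of which 87.118 g is Fe.
So Fe makes up 87.118/466.456 = 0.1868 of the mass, i.e. 18.68%.

18.68 weight percent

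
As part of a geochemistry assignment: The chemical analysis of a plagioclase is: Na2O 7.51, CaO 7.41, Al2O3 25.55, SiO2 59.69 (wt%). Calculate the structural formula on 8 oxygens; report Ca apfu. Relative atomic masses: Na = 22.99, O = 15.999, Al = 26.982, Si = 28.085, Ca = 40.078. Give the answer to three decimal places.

0.353 Ca apfu

7.51 wt% Na2O ÷ 61.979 g/mol = 0.12117 mol, giving 0.24234 Na and 0.12117 O.
7.41 wt% CaO ÷ 56.077 g/mol = 0.13214 mol, giving 0.13214 Ca and 0.13214 O.
25.55 wt% Al2O3 ÷ 101.961 g/mol = 0.25059 mol, giving 0.50118 Al and 0.75177 O.
59.69 wt% SiO2 ÷ 60.083 g/mol = 0.99346 mol, giving 0.99346 Si and 1.98692 O.
Oxygen sums to 2.99200; scaling by 8/2.99200 = 2.67380 puts the formula on 8 O.
Ca: 0.13214 × 2.67380 = 0.353 atoms per formula unit.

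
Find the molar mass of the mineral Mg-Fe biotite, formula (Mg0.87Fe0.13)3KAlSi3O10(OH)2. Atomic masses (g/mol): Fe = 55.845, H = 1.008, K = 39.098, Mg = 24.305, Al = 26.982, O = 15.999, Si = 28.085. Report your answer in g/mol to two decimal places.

The formula mass is the sum 2.61·24.305 + 0.39·55.845 + 1·39.098 + 1·26.982 + 3·28.085 + 12·15.999 + 2·1.008.

429.55 g/mol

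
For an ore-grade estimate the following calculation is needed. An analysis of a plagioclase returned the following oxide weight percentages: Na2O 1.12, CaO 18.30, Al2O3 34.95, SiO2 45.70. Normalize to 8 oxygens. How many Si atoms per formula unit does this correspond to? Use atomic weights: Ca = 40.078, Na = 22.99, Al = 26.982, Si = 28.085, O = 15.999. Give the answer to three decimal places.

Na2O (M=61.979): mol = 0.01807; Na = 0.03614, O = 0.01807.
CaO (M=56.077): mol = 0.32634; Ca = 0.32634, O = 0.32634.
Al2O3 (M=101.961): mol = 0.34278; Al = 0.68556, O = 1.02834.
SiO2 (M=60.083): mol = 0.76061; Si = 0.76061, O = 1.52122.
ΣO = 2.89397; factor = 8/ΣO = 2.76437.
Si apfu = 0.76061 × 2.76437 = 2.103.

2.103 Si apfu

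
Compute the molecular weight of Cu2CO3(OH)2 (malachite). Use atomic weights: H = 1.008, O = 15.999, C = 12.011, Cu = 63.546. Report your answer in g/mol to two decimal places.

221.11 g/mol

Cu: 2 × 63.546 = 127.0920
C: 1 × 12.011 = 12.0110
O: 5 × 15.999 = 79.9950
H: 2 × 1.008 = 2.0160
Summing the contributions gives the formula mass.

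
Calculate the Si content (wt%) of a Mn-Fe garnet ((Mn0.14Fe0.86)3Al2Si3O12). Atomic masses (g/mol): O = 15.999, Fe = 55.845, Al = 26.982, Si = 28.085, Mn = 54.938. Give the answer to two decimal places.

16.94 wt%

Molar mass of (Mn0.14Fe0.86)3Al2Si3O12: 0.42×54.938 + 2.58×55.845 + 2×26.982 + 3×28.085 + 12×15.999 = 497.361 g/mol.
Mass of Si per formula unit: 3 × 28.085 = 84.255 g.
Weight fraction Si = 84.255 / 497.361 = 0.1694.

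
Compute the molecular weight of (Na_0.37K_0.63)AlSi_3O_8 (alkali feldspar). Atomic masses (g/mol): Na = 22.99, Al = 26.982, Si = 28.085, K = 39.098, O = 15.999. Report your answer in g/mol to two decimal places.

Na: 0.37 × 22.99 = 8.5063
K: 0.63 × 39.098 = 24.6317
Al: 1 × 26.982 = 26.9820
Si: 3 × 28.085 = 84.2550
O: 8 × 15.999 = 127.9920
Summing the contributions gives the formula mass.

272.37 g/mol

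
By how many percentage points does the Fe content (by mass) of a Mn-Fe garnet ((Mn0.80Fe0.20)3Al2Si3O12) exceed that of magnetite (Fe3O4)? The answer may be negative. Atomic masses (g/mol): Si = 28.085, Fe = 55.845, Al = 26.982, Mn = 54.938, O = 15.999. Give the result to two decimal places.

M((Mn0.80Fe0.20)3Al2Si3O12) = 495.565 g/mol, so wt% Fe = 33.507/495.565 × 100 = 6.76%.
M(Fe3O4) = 231.531 g/mol, so wt% Fe = 167.535/231.531 × 100 = 72.36%.
6.76 − 72.36 = -65.60 pp.

-65.60 percentage points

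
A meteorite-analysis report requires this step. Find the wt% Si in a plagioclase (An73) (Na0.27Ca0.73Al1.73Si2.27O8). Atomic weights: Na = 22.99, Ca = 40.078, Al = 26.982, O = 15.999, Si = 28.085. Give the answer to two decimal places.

M(Na0.27Ca0.73Al1.73Si2.27O8) = 273.888 g/mol.
Si contributes 2.27 × 28.085 = 63.753 g per mole.
63.753/273.888 = 0.2328 → 23.28%.

23.28 wt%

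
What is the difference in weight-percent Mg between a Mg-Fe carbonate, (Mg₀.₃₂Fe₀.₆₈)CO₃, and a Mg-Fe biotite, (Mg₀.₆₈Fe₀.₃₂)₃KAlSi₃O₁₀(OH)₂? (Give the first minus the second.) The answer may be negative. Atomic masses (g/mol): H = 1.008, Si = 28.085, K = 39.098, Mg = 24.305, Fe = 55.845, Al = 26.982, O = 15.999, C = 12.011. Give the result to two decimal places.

M((Mg₀.₃₂Fe₀.₆₈)CO₃) = 105.760 g/mol, so wt% Mg = 7.778/105.760 × 100 = 7.35%.
M((Mg₀.₆₈Fe₀.₃₂)₃KAlSi₃O₁₀(OH)₂) = 447.532 g/mol, so wt% Mg = 49.582/447.532 × 100 = 11.08%.
7.35 − 11.08 = -3.73 pp.

-3.73 percentage points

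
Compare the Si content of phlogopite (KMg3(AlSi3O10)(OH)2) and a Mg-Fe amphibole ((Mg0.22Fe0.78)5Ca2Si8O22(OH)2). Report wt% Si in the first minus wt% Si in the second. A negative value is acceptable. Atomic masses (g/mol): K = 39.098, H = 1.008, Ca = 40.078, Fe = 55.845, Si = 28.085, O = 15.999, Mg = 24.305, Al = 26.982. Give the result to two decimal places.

-3.83 percentage points

First mineral: 84.255 g Si in 417.254 g formula = 20.19 wt% Si.
Second mineral: 224.680 g Si in 935.359 g formula = 24.02 wt% Si.
20.19% − 24.02% gives a difference of -3.83 percentage points.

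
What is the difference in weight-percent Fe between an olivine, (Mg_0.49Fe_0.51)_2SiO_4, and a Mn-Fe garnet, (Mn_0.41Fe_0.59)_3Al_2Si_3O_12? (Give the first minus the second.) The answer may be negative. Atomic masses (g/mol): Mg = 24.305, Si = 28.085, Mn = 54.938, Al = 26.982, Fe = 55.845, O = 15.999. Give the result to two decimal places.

13.05 percentage points

M((Mg_0.49Fe_0.51)_2SiO_4) = 172.862 g/mol, so wt% Fe = 56.962/172.862 × 100 = 32.95%.
M((Mn_0.41Fe_0.59)_3Al_2Si_3O_12) = 496.626 g/mol, so wt% Fe = 98.846/496.626 × 100 = 19.90%.
32.95 − 19.90 = 13.05 pp.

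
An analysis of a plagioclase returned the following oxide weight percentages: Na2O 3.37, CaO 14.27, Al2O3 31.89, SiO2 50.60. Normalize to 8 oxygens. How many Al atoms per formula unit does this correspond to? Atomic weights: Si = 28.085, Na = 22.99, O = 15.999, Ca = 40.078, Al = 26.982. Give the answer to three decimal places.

1.707 Al apfu

Na2O (M=61.979): mol = 0.05437; Na = 0.10874, O = 0.05437.
CaO (M=56.077): mol = 0.25447; Ca = 0.25447, O = 0.25447.
Al2O3 (M=101.961): mol = 0.31277; Al = 0.62554, O = 0.93831.
SiO2 (M=60.083): mol = 0.84217; Si = 0.84217, O = 1.68434.
ΣO = 2.93149; factor = 8/ΣO = 2.72899.
Al apfu = 0.62554 × 2.72899 = 1.707.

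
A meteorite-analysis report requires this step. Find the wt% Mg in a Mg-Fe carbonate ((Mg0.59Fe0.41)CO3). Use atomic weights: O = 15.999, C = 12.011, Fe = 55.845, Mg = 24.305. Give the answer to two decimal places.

Molar mass of (Mg0.59Fe0.41)CO3: 0.59×24.305 + 0.41×55.845 + 1×12.011 + 3×15.999 = 97.244 g/mol.
Mass of Mg per formula unit: 0.59 × 24.305 = 14.340 g.
Weight fraction Mg = 14.340 / 97.244 = 0.1475.

14.75 mass %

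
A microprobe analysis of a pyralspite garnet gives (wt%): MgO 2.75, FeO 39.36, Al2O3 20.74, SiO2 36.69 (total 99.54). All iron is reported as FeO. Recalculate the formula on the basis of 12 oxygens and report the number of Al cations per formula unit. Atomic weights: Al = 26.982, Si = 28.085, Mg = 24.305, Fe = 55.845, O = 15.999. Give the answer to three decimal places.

1.995 Al apfu

2.75 wt% MgO ÷ 40.304 g/mol = 0.06823 mol, giving 0.06823 Mg and 0.06823 O.
39.36 wt% FeO ÷ 71.844 g/mol = 0.54785 mol, giving 0.54785 Fe and 0.54785 O.
20.74 wt% Al2O3 ÷ 101.961 g/mol = 0.20341 mol, giving 0.40682 Al and 0.61023 O.
36.69 wt% SiO2 ÷ 60.083 g/mol = 0.61066 mol, giving 0.61066 Si and 1.22132 O.
Oxygen sums to 2.44763; scaling by 12/2.44763 = 4.90270 puts the formula on 12 O.
Al: 0.40682 × 4.90270 = 1.995 atoms per formula unit.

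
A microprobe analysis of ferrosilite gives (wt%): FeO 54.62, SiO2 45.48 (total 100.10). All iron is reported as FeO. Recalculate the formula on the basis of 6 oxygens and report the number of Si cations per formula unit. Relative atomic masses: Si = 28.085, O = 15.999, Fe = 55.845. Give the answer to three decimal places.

1.997 Si apfu

FeO: 54.62/71.844 = 0.76026 mol → 0.76026 mol Fe, 0.76026 mol O.
SiO2: 45.48/60.083 = 0.75695 mol → 0.75695 mol Si, 1.51390 mol O.
Total oxygen = 2.27416 mol. Normalization factor = 6/2.27416 = 2.63834.
Si per 6 O = 0.75695 × 2.63834 = 1.997.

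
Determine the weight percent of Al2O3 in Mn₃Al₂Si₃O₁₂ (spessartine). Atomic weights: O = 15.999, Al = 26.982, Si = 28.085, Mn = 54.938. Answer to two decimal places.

20.60 wt%

M(Mn₃Al₂Si₃O₁₂) = 495.021 g/mol; M(Al2O3) = 101.961 g/mol.
Moles Al2O3 per formula unit = 2 Al ÷ 2 = 1.0000.
Al2O3 fraction = (1.0000 × 101.961) / 495.021 = 101.961/495.021 = 0.2060.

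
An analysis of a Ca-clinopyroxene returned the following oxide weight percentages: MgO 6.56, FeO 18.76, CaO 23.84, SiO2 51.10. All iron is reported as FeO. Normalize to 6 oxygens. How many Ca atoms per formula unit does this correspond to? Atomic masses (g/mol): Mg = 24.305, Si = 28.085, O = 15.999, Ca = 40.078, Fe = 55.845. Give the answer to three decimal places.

1.000 Ca apfu

6.56 wt% MgO ÷ 40.304 g/mol = 0.16276 mol, giving 0.16276 Mg and 0.16276 O.
18.76 wt% FeO ÷ 71.844 g/mol = 0.26112 mol, giving 0.26112 Fe and 0.26112 O.
23.84 wt% CaO ÷ 56.077 g/mol = 0.42513 mol, giving 0.42513 Ca and 0.42513 O.
51.10 wt% SiO2 ÷ 60.083 g/mol = 0.85049 mol, giving 0.85049 Si and 1.70098 O.
Oxygen sums to 2.54999; scaling by 6/2.54999 = 2.35295 puts the formula on 6 O.
Ca: 0.42513 × 2.35295 = 1.000 atoms per formula unit.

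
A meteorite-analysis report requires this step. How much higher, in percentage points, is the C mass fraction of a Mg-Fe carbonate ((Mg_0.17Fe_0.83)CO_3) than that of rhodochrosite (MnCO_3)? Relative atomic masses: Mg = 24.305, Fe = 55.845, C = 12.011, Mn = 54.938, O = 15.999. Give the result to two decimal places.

First mineral: 12.011 g C in 110.491 g formula = 10.87 wt% C.
Second mineral: 12.011 g C in 114.946 g formula = 10.45 wt% C.
10.87% − 10.45% gives a difference of 0.42 percentage points.

0.42 percentage points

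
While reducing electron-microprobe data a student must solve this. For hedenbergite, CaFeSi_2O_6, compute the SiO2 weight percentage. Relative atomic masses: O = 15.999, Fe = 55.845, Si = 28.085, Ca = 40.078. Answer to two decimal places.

M(CaFeSi_2O_6) = 248.087 g/mol; M(SiO2) = 60.083 g/mol.
Moles SiO2 per formula unit = 2 Si ÷ 1 = 2.0000.
SiO2 fraction = (2.0000 × 60.083) / 248.087 = 120.166/248.087 = 0.4844.

48.44 wt%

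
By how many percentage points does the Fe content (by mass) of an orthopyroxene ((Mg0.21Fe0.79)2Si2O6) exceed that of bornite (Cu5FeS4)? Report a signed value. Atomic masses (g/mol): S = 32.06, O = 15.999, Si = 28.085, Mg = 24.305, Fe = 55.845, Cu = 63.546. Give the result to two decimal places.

First mineral: 88.235 g Fe in 250.607 g formula = 35.21 wt% Fe.
Second mineral: 55.845 g Fe in 501.815 g formula = 11.13 wt% Fe.
35.21% − 11.13% gives a difference of 24.08 percentage points.

24.08 percentage points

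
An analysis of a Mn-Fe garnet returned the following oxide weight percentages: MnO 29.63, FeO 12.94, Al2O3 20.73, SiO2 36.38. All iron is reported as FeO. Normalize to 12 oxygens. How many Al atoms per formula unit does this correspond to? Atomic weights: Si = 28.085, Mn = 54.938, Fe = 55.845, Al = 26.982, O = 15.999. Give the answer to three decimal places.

2.017 Al apfu

MnO: 29.63/70.937 = 0.41769 mol → 0.41769 mol Mn, 0.41769 mol O.
FeO: 12.94/71.844 = 0.18011 mol → 0.18011 mol Fe, 0.18011 mol O.
Al2O3: 20.73/101.961 = 0.20331 mol → 0.40662 mol Al, 0.60993 mol O.
SiO2: 36.38/60.083 = 0.60550 mol → 0.60550 mol Si, 1.21100 mol O.
Total oxygen = 2.41873 mol. Normalization factor = 12/2.41873 = 4.96128.
Al per 12 O = 0.40662 × 4.96128 = 2.017.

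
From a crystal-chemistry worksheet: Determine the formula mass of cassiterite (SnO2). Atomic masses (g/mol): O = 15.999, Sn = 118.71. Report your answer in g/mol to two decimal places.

The formula mass is the sum 1×118.71 + 2×15.999.

150.71 g/mol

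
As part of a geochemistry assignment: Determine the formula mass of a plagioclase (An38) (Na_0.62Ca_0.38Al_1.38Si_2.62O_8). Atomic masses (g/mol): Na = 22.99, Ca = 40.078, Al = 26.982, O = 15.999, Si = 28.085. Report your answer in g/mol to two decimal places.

The formula mass is the sum 0.62×22.99 + 0.38×40.078 + 1.38×26.982 + 2.62×28.085 + 8×15.999.

268.29 g/mol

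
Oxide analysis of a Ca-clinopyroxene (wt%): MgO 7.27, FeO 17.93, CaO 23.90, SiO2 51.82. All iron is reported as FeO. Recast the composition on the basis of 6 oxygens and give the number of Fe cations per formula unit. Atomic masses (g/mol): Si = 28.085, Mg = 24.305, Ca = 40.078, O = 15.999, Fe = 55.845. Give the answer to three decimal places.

MgO: 7.27/40.304 = 0.18038 mol → 0.18038 mol Mg, 0.18038 mol O.
FeO: 17.93/71.844 = 0.24957 mol → 0.24957 mol Fe, 0.24957 mol O.
CaO: 23.90/56.077 = 0.42620 mol → 0.42620 mol Ca, 0.42620 mol O.
SiO2: 51.82/60.083 = 0.86247 mol → 0.86247 mol Si, 1.72494 mol O.
Total oxygen = 2.58109 mol. Normalization factor = 6/2.58109 = 2.32460.
Fe per 6 O = 0.24957 × 2.32460 = 0.580.

0.580 Fe apfu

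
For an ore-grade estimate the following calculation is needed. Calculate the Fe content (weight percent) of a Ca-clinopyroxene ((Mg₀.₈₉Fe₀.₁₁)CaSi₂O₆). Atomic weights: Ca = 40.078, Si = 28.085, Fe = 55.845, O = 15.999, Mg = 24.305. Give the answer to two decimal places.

M((Mg₀.₈₉Fe₀.₁₁)CaSi₂O₆) = 220.016 g/mol.
Fe contributes 0.11 × 55.845 = 6.143 g per mole.
6.143/220.016 = 0.0279 → 2.79%.

2.79 weight percent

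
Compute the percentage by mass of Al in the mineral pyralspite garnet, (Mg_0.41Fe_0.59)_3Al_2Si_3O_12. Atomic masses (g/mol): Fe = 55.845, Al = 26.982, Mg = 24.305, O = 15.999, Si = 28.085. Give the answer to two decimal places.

Molar mass of (Mg_0.41Fe_0.59)_3Al_2Si_3O_12: 1.23×24.305 + 1.77×55.845 + 2×26.982 + 3×28.085 + 12×15.999 = 458.948 g/mol.
Mass of Al per formula unit: 2 × 26.982 = 53.964 g.
Weight fraction Al = 53.964 / 458.948 = 0.1176.

11.76 wt%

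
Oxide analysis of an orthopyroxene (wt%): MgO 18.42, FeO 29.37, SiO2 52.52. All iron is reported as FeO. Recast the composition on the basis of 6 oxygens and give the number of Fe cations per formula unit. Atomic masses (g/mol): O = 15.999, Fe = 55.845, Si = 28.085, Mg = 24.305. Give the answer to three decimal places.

0.938 Fe apfu

MgO: 18.42/40.304 = 0.45703 mol → 0.45703 mol Mg, 0.45703 mol O.
FeO: 29.37/71.844 = 0.40880 mol → 0.40880 mol Fe, 0.40880 mol O.
SiO2: 52.52/60.083 = 0.87412 mol → 0.87412 mol Si, 1.74824 mol O.
Total oxygen = 2.61407 mol. Normalization factor = 6/2.61407 = 2.29527.
Fe per 6 O = 0.40880 × 2.29527 = 0.938.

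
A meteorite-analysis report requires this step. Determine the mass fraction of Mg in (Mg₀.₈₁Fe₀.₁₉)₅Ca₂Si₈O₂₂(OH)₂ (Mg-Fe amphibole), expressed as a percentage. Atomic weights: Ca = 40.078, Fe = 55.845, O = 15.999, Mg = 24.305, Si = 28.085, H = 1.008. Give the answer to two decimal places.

M((Mg₀.₈₁Fe₀.₁₉)₅Ca₂Si₈O₂₂(OH)₂) = 842.316 g/mol.
Mg contributes 4.05 × 24.305 = 98.435 g per mole.
98.435/842.316 = 0.1169 → 11.69%.

11.69 weight percent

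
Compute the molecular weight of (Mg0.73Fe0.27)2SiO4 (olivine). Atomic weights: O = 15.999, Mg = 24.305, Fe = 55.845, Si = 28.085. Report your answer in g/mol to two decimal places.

157.72 g/mol

Mg: 1.46 × 24.305 = 35.4853
Fe: 0.54 × 55.845 = 30.1563
Si: 1 × 28.085 = 28.0850
O: 4 × 15.999 = 63.9960
Summing the contributions gives the formula mass.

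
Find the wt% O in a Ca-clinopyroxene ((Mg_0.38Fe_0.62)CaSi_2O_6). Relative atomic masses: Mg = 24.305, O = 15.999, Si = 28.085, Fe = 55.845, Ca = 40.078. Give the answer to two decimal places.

Molar mass of (Mg_0.38Fe_0.62)CaSi_2O_6: 0.38*24.305 + 0.62*55.845 + 1*40.078 + 2*28.085 + 6*15.999 = 236.102 g/mol.
Mass of O per formula unit: 6 × 15.999 = 95.994 g.
Weight fraction O = 95.994 / 236.102 = 0.4066.

40.66 mass %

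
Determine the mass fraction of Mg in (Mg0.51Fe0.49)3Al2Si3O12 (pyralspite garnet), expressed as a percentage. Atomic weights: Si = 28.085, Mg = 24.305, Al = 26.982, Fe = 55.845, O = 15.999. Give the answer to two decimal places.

M((Mg0.51Fe0.49)3Al2Si3O12) = 449.486 g/mol.
Mg contributes 1.53 × 24.305 = 37.187 g per mole.
37.187/449.486 = 0.0827 → 8.27%.

8.27 wt%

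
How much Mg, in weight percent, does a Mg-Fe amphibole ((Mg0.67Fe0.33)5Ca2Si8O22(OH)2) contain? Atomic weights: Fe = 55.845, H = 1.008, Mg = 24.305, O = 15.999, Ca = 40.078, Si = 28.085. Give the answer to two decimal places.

9.42 weight percent

M((Mg0.67Fe0.33)5Ca2Si8O22(OH)2) = 864.394 g/mol.
Mg contributes 3.35 × 24.305 = 81.422 g per mole.
81.422/864.394 = 0.0942 → 9.42%.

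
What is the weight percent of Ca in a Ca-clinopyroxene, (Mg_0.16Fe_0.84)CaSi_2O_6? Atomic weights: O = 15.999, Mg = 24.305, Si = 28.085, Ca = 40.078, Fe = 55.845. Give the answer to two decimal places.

16.49 wt%

M((Mg_0.16Fe_0.84)CaSi_2O_6) = 243.041 g/mol.
Ca contributes 1 × 40.078 = 40.078 g per mole.
40.078/243.041 = 0.1649 → 16.49%.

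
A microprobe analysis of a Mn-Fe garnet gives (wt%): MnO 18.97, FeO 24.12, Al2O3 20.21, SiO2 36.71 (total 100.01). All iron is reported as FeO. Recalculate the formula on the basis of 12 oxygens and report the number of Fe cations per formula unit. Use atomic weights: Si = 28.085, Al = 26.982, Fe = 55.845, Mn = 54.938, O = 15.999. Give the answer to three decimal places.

MnO (M=70.937): mol = 0.26742; Mn = 0.26742, O = 0.26742.
FeO (M=71.844): mol = 0.33573; Fe = 0.33573, O = 0.33573.
Al2O3 (M=101.961): mol = 0.19821; Al = 0.39642, O = 0.59463.
SiO2 (M=60.083): mol = 0.61099; Si = 0.61099, O = 1.22198.
ΣO = 2.41976; factor = 12/ΣO = 4.95917.
Fe apfu = 0.33573 × 4.95917 = 1.665.

1.665 Fe apfu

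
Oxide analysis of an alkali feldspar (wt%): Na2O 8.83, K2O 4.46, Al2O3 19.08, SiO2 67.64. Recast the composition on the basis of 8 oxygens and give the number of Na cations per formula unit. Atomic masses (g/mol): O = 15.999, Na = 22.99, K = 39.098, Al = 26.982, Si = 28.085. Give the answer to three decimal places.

0.759 Na apfu

8.83 wt% Na2O ÷ 61.979 g/mol = 0.14247 mol, giving 0.28494 Na and 0.14247 O.
4.46 wt% K2O ÷ 94.195 g/mol = 0.04735 mol, giving 0.09470 K and 0.04735 O.
19.08 wt% Al2O3 ÷ 101.961 g/mol = 0.18713 mol, giving 0.37426 Al and 0.56139 O.
67.64 wt% SiO2 ÷ 60.083 g/mol = 1.12578 mol, giving 1.12578 Si and 2.25156 O.
Oxygen sums to 3.00277; scaling by 8/3.00277 = 2.66421 puts the formula on 8 O.
Na: 0.28494 × 2.66421 = 0.759 atoms per formula unit.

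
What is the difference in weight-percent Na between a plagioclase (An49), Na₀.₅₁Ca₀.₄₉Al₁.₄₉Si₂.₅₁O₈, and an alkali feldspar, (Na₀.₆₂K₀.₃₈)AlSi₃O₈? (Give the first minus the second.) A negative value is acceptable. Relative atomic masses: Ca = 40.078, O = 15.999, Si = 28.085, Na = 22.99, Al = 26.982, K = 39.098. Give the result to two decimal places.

M(Na₀.₅₁Ca₀.₄₉Al₁.₄₉Si₂.₅₁O₈) = 270.052 g/mol, so wt% Na = 11.725/270.052 × 100 = 4.34%.
M((Na₀.₆₂K₀.₃₈)AlSi₃O₈) = 268.340 g/mol, so wt% Na = 14.254/268.340 × 100 = 5.31%.
4.34 − 5.31 = -0.97 pp.

-0.97 percentage points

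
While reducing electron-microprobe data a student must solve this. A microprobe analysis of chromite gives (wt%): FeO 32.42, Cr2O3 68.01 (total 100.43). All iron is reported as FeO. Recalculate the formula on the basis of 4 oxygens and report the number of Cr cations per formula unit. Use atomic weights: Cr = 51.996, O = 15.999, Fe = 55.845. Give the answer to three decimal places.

1.996 Cr apfu

32.42 wt% FeO ÷ 71.844 g/mol = 0.45126 mol, giving 0.45126 Fe and 0.45126 O.
68.01 wt% Cr2O3 ÷ 151.989 g/mol = 0.44747 mol, giving 0.89494 Cr and 1.34241 O.
Oxygen sums to 1.79367; scaling by 4/1.79367 = 2.23006 puts the formula on 4 O.
Cr: 0.89494 × 2.23006 = 1.996 atoms per formula unit.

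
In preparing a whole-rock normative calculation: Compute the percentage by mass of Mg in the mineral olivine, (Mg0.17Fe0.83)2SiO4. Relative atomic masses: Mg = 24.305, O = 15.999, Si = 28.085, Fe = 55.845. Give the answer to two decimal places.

Formula mass = 0.34·24.305 + 1.66·55.845 + 1·28.085 + 4·15.999 = 193.047 g/mol, of which 8.264 g is Mg.
So Mg makes up 8.264/193.047 = 0.0428 of the mass, i.e. 4.28%.

4.28 weight percent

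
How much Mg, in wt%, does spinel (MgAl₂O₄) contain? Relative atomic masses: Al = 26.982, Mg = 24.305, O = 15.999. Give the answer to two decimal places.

Molar mass of MgAl₂O₄: 1×24.305 + 2×26.982 + 4×15.999 = 142.265 g/mol.
Mass of Mg per formula unit: 1 × 24.305 = 24.305 g.
Weight fraction Mg = 24.305 / 142.265 = 0.1708.

17.08 wt%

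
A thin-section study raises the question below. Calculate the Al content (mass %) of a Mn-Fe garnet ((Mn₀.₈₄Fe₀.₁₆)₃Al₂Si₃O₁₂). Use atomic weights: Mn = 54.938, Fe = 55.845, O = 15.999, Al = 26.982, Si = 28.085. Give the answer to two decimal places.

Formula mass = 2.52*54.938 + 0.48*55.845 + 2*26.982 + 3*28.085 + 12*15.999 = 495.456 g/mol, of which 53.964 g is Al.
So Al makes up 53.964/495.456 = 0.1089 of the mass, i.e. 10.89%.

10.89 mass %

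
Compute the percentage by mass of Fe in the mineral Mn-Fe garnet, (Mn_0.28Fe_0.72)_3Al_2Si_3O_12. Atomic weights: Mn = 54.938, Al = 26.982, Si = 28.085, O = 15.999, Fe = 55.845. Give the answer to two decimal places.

24.27 wt%

Molar mass of (Mn_0.28Fe_0.72)_3Al_2Si_3O_12: 0.84·54.938 + 2.16·55.845 + 2·26.982 + 3·28.085 + 12·15.999 = 496.980 g/mol.
Mass of Fe per formula unit: 2.16 × 55.845 = 120.625 g.
Weight fraction Fe = 120.625 / 496.980 = 0.2427.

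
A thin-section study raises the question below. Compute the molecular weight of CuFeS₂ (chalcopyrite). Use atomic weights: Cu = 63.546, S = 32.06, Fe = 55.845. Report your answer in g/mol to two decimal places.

The formula mass is the sum 1*63.546 + 1*55.845 + 2*32.06.

183.51 g/mol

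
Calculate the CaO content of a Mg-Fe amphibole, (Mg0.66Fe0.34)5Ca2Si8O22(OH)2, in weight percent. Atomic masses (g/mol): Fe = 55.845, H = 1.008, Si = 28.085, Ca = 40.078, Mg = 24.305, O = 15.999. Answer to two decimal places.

M((Mg0.66Fe0.34)5Ca2Si8O22(OH)2) = 865.971 g/mol; M(CaO) = 56.077 g/mol.
Moles CaO per formula unit = 2 Ca ÷ 1 = 2.0000.
CaO fraction = (2.0000 × 56.077) / 865.971 = 112.154/865.971 = 0.1295.

12.95 wt%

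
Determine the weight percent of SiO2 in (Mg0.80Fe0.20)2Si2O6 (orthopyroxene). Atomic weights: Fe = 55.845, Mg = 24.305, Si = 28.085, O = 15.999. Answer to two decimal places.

56.31 wt%

M((Mg0.80Fe0.20)2Si2O6) = 213.390 g/mol; M(SiO2) = 60.083 g/mol.
Moles SiO2 per formula unit = 2 Si ÷ 1 = 2.0000.
SiO2 fraction = (2.0000 × 60.083) / 213.390 = 120.166/213.390 = 0.5631.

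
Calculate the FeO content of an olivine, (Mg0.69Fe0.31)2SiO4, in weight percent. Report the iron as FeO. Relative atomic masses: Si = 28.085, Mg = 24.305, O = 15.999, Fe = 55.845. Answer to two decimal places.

27.80 wt%

M((Mg0.69Fe0.31)2SiO4) = 160.246 g/mol; M(FeO) = 71.844 g/mol.
Moles FeO per formula unit = 0.62 Fe ÷ 1 = 0.6200.
FeO fraction = (0.6200 × 71.844) / 160.246 = 44.543/160.246 = 0.2780.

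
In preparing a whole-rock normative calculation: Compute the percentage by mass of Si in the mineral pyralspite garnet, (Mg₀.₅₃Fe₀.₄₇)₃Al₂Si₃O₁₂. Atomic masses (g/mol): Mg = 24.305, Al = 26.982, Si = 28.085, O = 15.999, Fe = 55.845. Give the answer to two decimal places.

Molar mass of (Mg₀.₅₃Fe₀.₄₇)₃Al₂Si₃O₁₂: 1.59×24.305 + 1.41×55.845 + 2×26.982 + 3×28.085 + 12×15.999 = 447.593 g/mol.
Mass of Si per formula unit: 3 × 28.085 = 84.255 g.
Weight fraction Si = 84.255 / 447.593 = 0.1882.

18.82 wt%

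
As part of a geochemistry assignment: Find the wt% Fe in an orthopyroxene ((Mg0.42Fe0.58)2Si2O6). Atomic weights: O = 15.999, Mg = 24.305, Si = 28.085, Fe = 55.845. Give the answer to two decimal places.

27.29 mass %

M((Mg0.42Fe0.58)2Si2O6) = 237.360 g/mol.
Fe contributes 1.16 × 55.845 = 64.780 g per mole.
64.780/237.360 = 0.2729 → 27.29%.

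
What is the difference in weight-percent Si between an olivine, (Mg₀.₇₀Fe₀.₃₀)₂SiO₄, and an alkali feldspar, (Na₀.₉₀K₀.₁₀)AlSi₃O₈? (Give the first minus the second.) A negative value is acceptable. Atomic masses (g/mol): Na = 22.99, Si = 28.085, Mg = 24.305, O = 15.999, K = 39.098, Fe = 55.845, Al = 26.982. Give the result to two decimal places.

M((Mg₀.₇₀Fe₀.₃₀)₂SiO₄) = 159.615 g/mol, so wt% Si = 28.085/159.615 × 100 = 17.60%.
M((Na₀.₉₀K₀.₁₀)AlSi₃O₈) = 263.830 g/mol, so wt% Si = 84.255/263.830 × 100 = 31.94%.
17.60 − 31.94 = -14.34 pp.

-14.34 percentage points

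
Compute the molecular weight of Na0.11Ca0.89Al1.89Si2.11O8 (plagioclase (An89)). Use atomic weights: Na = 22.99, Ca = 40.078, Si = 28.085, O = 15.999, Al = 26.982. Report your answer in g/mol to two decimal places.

M = 0.11×22.99 + 0.89×40.078 + 1.89×26.982 + 2.11×28.085 + 8×15.999

276.45 g/mol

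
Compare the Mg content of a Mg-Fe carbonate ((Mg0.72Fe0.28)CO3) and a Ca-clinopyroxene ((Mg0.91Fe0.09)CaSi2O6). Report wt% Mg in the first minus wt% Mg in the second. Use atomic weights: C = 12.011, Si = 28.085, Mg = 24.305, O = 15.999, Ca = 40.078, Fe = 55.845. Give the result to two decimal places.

M((Mg0.72Fe0.28)CO3) = 93.144 g/mol, so wt% Mg = 17.500/93.144 × 100 = 18.79%.
M((Mg0.91Fe0.09)CaSi2O6) = 219.386 g/mol, so wt% Mg = 22.118/219.386 × 100 = 10.08%.
18.79 − 10.08 = 8.71 pp.

8.71 percentage points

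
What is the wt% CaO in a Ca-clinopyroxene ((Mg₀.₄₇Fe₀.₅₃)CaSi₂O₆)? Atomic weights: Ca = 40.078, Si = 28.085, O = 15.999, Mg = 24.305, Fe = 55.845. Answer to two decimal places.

24.04 wt%

Molar mass of (Mg₀.₄₇Fe₀.₅₃)CaSi₂O₆ = 0.47×24.305 + 0.53×55.845 + 1×40.078 + 2×28.085 + 6×15.999 = 233.263 g/mol.
Each formula unit contains 1 Ca, equivalent to 1/1 = 1.0000 mol CaO.
M(CaO) = 1×40.078 + 1×15.999 = 56.077 g/mol.
Mass of CaO per formula unit = 1.0000 × 56.077 = 56.077 g.
CaO wt% = 56.077 / 233.263 × 100 = 24.04%.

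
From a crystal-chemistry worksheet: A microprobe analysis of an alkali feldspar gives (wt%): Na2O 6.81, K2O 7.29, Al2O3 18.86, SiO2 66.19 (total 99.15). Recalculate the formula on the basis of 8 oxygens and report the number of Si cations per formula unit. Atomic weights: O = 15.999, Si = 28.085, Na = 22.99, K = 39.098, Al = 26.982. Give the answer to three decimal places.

2.992 Si apfu

6.81 wt% Na2O ÷ 61.979 g/mol = 0.10988 mol, giving 0.21976 Na and 0.10988 O.
7.29 wt% K2O ÷ 94.195 g/mol = 0.07739 mol, giving 0.15478 K and 0.07739 O.
18.86 wt% Al2O3 ÷ 101.961 g/mol = 0.18497 mol, giving 0.36994 Al and 0.55491 O.
66.19 wt% SiO2 ÷ 60.083 g/mol = 1.10164 mol, giving 1.10164 Si and 2.20328 O.
Oxygen sums to 2.94546; scaling by 8/2.94546 = 2.71604 puts the formula on 8 O.
Si: 1.10164 × 2.71604 = 2.992 atoms per formula unit.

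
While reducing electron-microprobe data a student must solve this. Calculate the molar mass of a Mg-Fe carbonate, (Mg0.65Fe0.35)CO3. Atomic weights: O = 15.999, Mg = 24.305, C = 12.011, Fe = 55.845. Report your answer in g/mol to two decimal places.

95.35 g/mol

The formula mass is the sum 0.65·24.305 + 0.35·55.845 + 1·12.011 + 3·15.999.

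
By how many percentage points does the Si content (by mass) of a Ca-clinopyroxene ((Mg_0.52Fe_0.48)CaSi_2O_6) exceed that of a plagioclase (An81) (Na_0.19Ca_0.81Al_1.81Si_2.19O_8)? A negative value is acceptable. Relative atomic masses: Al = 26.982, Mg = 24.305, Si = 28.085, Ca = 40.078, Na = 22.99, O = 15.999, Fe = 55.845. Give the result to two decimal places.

Si in (Mg_0.52Fe_0.48)CaSi_2O_6: molar mass 231.686 g/mol; 2×28.085 = 56.170 g → 24.24 wt%.
Si in Na_0.19Ca_0.81Al_1.81Si_2.19O_8: molar mass 275.167 g/mol; 2.19×28.085 = 61.506 g → 22.35 wt%.
Difference = 24.24 − 22.35 = 1.89 percentage points.

1.89 percentage points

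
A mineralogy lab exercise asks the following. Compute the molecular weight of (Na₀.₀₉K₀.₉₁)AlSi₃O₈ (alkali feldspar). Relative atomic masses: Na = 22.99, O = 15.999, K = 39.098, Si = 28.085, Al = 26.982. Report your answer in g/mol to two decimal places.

276.88 g/mol

The formula mass is the sum 0.09*22.99 + 0.91*39.098 + 1*26.982 + 3*28.085 + 8*15.999.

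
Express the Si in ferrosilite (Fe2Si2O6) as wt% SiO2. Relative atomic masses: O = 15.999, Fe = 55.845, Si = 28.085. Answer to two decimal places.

M(Fe2Si2O6) = 263.854 g/mol; M(SiO2) = 60.083 g/mol.
Moles SiO2 per formula unit = 2 Si ÷ 1 = 2.0000.
SiO2 fraction = (2.0000 × 60.083) / 263.854 = 120.166/263.854 = 0.4554.

45.54 wt%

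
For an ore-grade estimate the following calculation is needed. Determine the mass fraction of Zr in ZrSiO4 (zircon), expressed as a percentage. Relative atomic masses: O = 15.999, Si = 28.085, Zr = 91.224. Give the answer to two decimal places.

49.77 mass %

M(ZrSiO4) = 183.305 g/mol.
Zr contributes 1 × 91.224 = 91.224 g per mole.
91.224/183.305 = 0.4977 → 49.77%.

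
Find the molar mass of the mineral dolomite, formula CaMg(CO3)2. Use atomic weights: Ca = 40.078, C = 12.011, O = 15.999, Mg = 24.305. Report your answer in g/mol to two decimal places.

The formula mass is the sum 1(40.078) + 1(24.305) + 2(12.011) + 6(15.999).

184.40 g/mol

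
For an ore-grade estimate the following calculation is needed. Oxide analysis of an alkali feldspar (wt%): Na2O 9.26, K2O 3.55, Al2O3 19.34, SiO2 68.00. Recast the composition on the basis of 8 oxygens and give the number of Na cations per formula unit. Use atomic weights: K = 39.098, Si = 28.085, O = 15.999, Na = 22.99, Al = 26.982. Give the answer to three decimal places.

Na2O: 9.26/61.979 = 0.14941 mol → 0.29882 mol Na, 0.14941 mol O.
K2O: 3.55/94.195 = 0.03769 mol → 0.07538 mol K, 0.03769 mol O.
Al2O3: 19.34/101.961 = 0.18968 mol → 0.37936 mol Al, 0.56904 mol O.
SiO2: 68.00/60.083 = 1.13177 mol → 1.13177 mol Si, 2.26354 mol O.
Total oxygen = 3.01968 mol. Normalization factor = 8/3.01968 = 2.64929.
Na per 8 O = 0.29882 × 2.64929 = 0.792.

0.792 Na apfu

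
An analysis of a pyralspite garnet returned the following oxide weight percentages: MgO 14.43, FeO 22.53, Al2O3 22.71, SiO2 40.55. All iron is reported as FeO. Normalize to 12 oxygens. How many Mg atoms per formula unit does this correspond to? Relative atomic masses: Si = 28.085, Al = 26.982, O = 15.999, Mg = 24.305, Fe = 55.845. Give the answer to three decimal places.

1.597 Mg apfu

MgO (M=40.304): mol = 0.35803; Mg = 0.35803, O = 0.35803.
FeO (M=71.844): mol = 0.31360; Fe = 0.31360, O = 0.31360.
Al2O3 (M=101.961): mol = 0.22273; Al = 0.44546, O = 0.66819.
SiO2 (M=60.083): mol = 0.67490; Si = 0.67490, O = 1.34980.
ΣO = 2.68962; factor = 12/ΣO = 4.46160.
Mg apfu = 0.35803 × 4.46160 = 1.597.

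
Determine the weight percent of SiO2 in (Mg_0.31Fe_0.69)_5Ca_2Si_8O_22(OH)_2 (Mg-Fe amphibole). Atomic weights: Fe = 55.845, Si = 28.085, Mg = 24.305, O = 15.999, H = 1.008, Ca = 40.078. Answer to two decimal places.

Molar mass of (Mg_0.31Fe_0.69)_5Ca_2Si_8O_22(OH)_2 = 1.55×24.305 + 3.45×55.845 + 2×40.078 + 8×28.085 + 24×15.999 + 2×1.008 = 921.166 g/mol.
Each formula unit contains 8 Si, equivalent to 8/1 = 8.0000 mol SiO2.
M(SiO2) = 1×28.085 + 2×15.999 = 60.083 g/mol.
Mass of SiO2 per formula unit = 8.0000 × 60.083 = 480.664 g.
SiO2 wt% = 480.664 / 921.166 × 100 = 52.18%.

52.18 wt%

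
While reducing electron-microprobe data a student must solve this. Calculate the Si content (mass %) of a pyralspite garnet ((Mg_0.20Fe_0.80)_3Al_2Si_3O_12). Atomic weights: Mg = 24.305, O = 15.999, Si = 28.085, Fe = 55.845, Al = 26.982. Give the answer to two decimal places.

17.60 mass %

M((Mg_0.20Fe_0.80)_3Al_2Si_3O_12) = 478.818 g/mol.
Si contributes 3 × 28.085 = 84.255 g per mole.
84.255/478.818 = 0.1760 → 17.60%.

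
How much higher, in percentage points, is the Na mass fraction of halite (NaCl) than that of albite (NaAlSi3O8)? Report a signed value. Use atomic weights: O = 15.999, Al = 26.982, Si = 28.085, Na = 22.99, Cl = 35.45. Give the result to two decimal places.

30.57 percentage points

First mineral: 22.990 g Na in 58.440 g formula = 39.34 wt% Na.
Second mineral: 22.990 g Na in 262.219 g formula = 8.77 wt% Na.
39.34% − 8.77% gives a difference of 30.57 percentage points.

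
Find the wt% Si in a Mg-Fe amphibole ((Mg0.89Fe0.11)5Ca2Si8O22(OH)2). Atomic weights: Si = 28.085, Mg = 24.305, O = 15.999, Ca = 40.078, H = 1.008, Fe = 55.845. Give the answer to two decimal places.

27.08 wt%

Molar mass of (Mg0.89Fe0.11)5Ca2Si8O22(OH)2: 4.45×24.305 + 0.55×55.845 + 2×40.078 + 8×28.085 + 24×15.999 + 2×1.008 = 829.700 g/mol.
Mass of Si per formula unit: 8 × 28.085 = 224.680 g.
Weight fraction Si = 224.680 / 829.700 = 0.2708.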